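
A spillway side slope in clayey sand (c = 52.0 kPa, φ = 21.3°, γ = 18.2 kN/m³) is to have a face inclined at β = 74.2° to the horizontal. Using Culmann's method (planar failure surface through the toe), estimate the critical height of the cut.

H_c = 25.82 m

Culmann's analysis gives the critical failure plane at α_cr = (β + φ)/2 = (74.2 + 21.3)/2 = 47.8°, and the critical height
H_c = (4c/γ) · sinβ cosφ / [1 − cos(β − φ)]
    = (4·52.0/18.2) · sin74.2°·cos21.3° / [1 − cos(52.9°)]
    = 11.429 · 0.9622·0.9317 / [1 − 0.6032]
    = 11.429 · 0.8965 / 0.3968
    = 25.82 m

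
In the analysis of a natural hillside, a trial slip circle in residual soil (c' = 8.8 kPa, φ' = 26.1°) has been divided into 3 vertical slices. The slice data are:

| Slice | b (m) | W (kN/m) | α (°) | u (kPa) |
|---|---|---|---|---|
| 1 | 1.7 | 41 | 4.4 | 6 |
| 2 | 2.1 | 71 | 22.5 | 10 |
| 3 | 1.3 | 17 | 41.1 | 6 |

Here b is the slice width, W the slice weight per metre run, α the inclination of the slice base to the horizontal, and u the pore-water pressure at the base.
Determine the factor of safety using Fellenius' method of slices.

FS = 2.11

Ordinary method of slices: FS = Σ[c'·Δl_i + (W_i cosα_i − u_i·Δl_i)·tanφ'] / Σ W_i sinα_i, with Δl_i = b_i / cosα_i.
Slice 1: Δl = 1.7/cos4.4° = 1.705 m; N'_1 = 41·cos4.4° − 6·1.705 = 30.6; c'Δl = 15.00; W sinα = 3.1
Slice 2: Δl = 2.1/cos22.5° = 2.273 m; N'_2 = 71·cos22.5° − 10·2.273 = 42.9; c'Δl = 20.00; W sinα = 27.2
Slice 3: Δl = 1.3/cos41.1° = 1.725 m; N'_3 = 17·cos41.1° − 6·1.725 = 2.5; c'Δl = 15.18; W sinα = 11.2
Σc'Δl = 50.2 kN/m; ΣN' = 76.0 kN/m; ΣW sinα = 41.5 kN/m
Resisting = 50.2 + 76.0·tan26.1° = 50.2 + 37.2 = 87.4 kN/m
FS = 87.4 / 41.5 = 2.107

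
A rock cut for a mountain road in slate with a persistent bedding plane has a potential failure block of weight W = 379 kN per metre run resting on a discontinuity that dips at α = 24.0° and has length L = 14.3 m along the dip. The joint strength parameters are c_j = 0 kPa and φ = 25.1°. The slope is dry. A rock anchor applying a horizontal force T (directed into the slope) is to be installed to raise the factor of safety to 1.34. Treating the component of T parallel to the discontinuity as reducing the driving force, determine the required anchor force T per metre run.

T = 31 kN/m

Resolving forces along and normal to the sliding plane, with the horizontal anchor force T adding T·sinα to the effective normal force and T·cosα acting up the plane against the driving force:
FS = [c_jL + (W cosα + T sinα) tanφ] / [W sinα − T cosα]
Without the anchor: N' = 346.2 kN/m, driving T_d = 154.2 kN/m, resisting R = 0·14.3 + 346.2·tan25.1° = 162.2 kN/m, FS = 1.05.
Setting FS = 1.34 and solving for T:
1.34·(154.2 − T cos24.0°) = 162.2 + T sin24.0°·tan25.1°
T·(sin24.0°·tan25.1° + 1.34·cos24.0°) = 1.34·154.2 − 162.2
T·(0.4067·0.4684 + 1.34·0.9135) = 206.6 − 162.2 = 44.4
T·1.4147 = 44.4
T = 31.4 kN/m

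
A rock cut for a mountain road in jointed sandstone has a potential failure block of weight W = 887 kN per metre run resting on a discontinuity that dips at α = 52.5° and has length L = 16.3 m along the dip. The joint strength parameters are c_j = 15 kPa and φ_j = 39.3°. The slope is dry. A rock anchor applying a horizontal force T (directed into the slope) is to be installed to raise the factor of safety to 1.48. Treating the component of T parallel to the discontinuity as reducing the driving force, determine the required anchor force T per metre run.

T = 229 kN/m

Resolving forces along and normal to the sliding plane, with the horizontal anchor force T adding T·sinα to the effective normal force and T·cosα acting up the plane against the driving force:
FS = [c_jL + (W cosα + T sinα) tanφ_j] / [W sinα − T cosα]
Without the anchor: N' = 540.0 kN/m, driving T_d = 703.7 kN/m, resisting R = 15·16.3 + 540.0·tan39.3° = 686.5 kN/m, FS = 0.98.
Setting FS = 1.48 and solving for T:
1.48·(703.7 − T cos52.5°) = 686.5 + T sin52.5°·tan39.3°
T·(sin52.5°·tan39.3° + 1.48·cos52.5°) = 1.48·703.7 − 686.5
T·(0.7934·0.8185 + 1.48·0.6088) = 1041.5 − 686.5 = 355.0
T·1.5503 = 355.0
T = 229.0 kN/m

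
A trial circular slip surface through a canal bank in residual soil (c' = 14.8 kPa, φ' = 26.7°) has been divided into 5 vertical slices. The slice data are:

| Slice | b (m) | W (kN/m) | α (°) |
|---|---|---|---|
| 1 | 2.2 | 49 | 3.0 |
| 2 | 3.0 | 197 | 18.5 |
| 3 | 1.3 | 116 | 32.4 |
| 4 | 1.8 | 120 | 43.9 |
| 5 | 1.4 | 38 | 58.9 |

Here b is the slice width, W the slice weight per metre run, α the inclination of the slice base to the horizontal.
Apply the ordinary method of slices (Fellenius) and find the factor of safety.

Ordinary method of slices: FS = Σ[c'·Δl_i + (W_i cosα_i)·tanφ'] / Σ W_i sinα_i, with Δl_i = b_i / cosα_i.
Slice 1: Δl = 2.2/cos3.0° = 2.203 m; N'_1 = 49·cos3.0° = 48.9; c'Δl = 32.60; W sinα = 2.6
Slice 2: Δl = 3.0/cos18.5° = 3.163 m; N'_2 = 197·cos18.5° = 186.8; c'Δl = 46.82; W sinα = 62.5
Slice 3: Δl = 1.3/cos32.4° = 1.540 m; N'_3 = 116·cos32.4° = 97.9; c'Δl = 22.79; W sinα = 62.2
Slice 4: Δl = 1.8/cos43.9° = 2.498 m; N'_4 = 120·cos43.9° = 86.5; c'Δl = 36.97; W sinα = 83.2
Slice 5: Δl = 1.4/cos58.9° = 2.710 m; N'_5 = 38·cos58.9° = 19.6; c'Δl = 40.11; W sinα = 32.5
Σc'Δl = 179.3 kN/m; ΣN' = 439.8 kN/m; ΣW sinα = 243.0 kN/m
Resisting = 179.3 + 439.8·tan26.7° = 179.3 + 221.2 = 400.5 kN/m
FS = 400.5 / 243.0 = 1.648

FS = 1.65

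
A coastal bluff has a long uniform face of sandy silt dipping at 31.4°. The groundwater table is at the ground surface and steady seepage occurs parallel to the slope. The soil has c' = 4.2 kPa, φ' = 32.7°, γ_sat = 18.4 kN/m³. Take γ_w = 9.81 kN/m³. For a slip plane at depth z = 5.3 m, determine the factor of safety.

FS = 0.59

With seepage parallel to the slope and the water table at the surface, the effective normal stress on the slip plane uses the buoyant unit weight γ' = γ_sat − γ_w while the driving shear stress uses γ_sat:
FS = [c' + γ' z cos²β tanφ'] / [γ_sat z sinβ cosβ]
γ' = 18.4 − 9.81 = 8.59 kN/m³
Numerator = 4.2 + 8.59·5.3·cos²31.4°·tan32.7° = 4.2 + 8.59·5.3·0.7285·0.6420 = 25.494 kPa
Denominator = 18.4·5.3·sin31.4°·cos31.4° = 18.4·5.3·0.5210·0.8536 = 43.368 kPa
FS = 25.494 / 43.368 = 0.588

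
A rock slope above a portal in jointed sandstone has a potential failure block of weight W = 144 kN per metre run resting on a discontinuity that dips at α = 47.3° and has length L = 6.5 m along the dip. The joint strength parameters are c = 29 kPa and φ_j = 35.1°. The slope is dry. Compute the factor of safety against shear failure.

FS = 2.43

Resolving the block weight along and normal to the plane and applying the Mohr–Coulomb strength on the joint:
N' = W cosα = 144·cos47.3° = 97.7 kN/m
Driving force T = W sinα = 144·sin47.3° = 105.8 kN/m
Resisting force R = c·L + N'·tanφ_j = 29·6.5 + 97.7·tan35.1° = 188.5 + 68.6 = 257.1 kN/m
FS = R / T = 257.1 / 105.8 = 2.430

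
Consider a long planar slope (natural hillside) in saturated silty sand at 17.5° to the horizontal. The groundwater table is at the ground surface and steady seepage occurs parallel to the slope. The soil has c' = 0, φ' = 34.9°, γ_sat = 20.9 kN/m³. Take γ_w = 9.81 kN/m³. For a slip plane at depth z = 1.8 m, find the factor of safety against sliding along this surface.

FS = 1.17

With seepage parallel to the slope and the water table at the surface, the effective normal stress on the slip plane uses the buoyant unit weight γ' = γ_sat − γ_w while the driving shear stress uses γ_sat:
FS = [c' + γ' z cos²β tanφ'] / [γ_sat z sinβ cosβ]
(For c' = 0 this reduces to FS = (γ'/γ_sat)·tanφ'/tanβ.)
γ' = 20.9 − 9.81 = 11.09 kN/m³
Numerator = 0.0 + 11.09·1.8·cos²17.5°·tan34.9° = 0.0 + 11.09·1.8·0.9096·0.6976 = 12.666 kPa
Denominator = 20.9·1.8·sin17.5°·cos17.5° = 20.9·1.8·0.3007·0.9537 = 10.789 kPa
FS = 12.666 / 10.789 = 1.174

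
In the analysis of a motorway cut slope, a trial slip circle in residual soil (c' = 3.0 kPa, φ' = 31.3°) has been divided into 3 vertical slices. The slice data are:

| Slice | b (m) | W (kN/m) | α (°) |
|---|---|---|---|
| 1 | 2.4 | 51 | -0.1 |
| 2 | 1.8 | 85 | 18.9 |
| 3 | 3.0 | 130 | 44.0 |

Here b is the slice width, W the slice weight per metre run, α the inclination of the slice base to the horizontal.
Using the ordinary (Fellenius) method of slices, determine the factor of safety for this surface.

Ordinary method of slices: FS = Σ[c'·Δl_i + (W_i cosα_i)·tanφ'] / Σ W_i sinα_i, with Δl_i = b_i / cosα_i.
Slice 1: Δl = 2.4/cos(-0.1°) = 2.400 m; N'_1 = 51·cos(-0.1°) = 51.0; c'Δl = 7.20; W sinα = -0.1
Slice 2: Δl = 1.8/cos18.9° = 1.903 m; N'_2 = 85·cos18.9° = 80.4; c'Δl = 5.71; W sinα = 27.5
Slice 3: Δl = 3.0/cos44.0° = 4.170 m; N'_3 = 130·cos44.0° = 93.5; c'Δl = 12.51; W sinα = 90.3
Σc'Δl = 25.4 kN/m; ΣN' = 224.9 kN/m; ΣW sinα = 117.7 kN/m
Resisting = 25.4 + 224.9·tan31.3° = 25.4 + 136.8 = 162.2 kN/m
FS = 162.2 / 117.7 = 1.377

FS = 1.38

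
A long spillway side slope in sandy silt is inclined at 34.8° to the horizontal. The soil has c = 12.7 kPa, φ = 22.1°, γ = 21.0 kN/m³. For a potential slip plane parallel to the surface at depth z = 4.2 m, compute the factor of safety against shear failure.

For an infinite slope with a slip plane parallel to the surface (no pore pressure): FS = [c + γz cos²β tanφ] / [γz sinβ cosβ].
γz = 21.0·4.2 = 88.20 kN/m²
Numerator = 12.7 + 88.20·cos²34.8°·tan22.1° = 12.7 + 88.20·0.6743·0.4061 = 36.849 kPa
Denominator = 88.20·sin34.8°·cos34.8° = 88.20·0.5707·0.8211 = 41.334 kPa
FS = 36.849 / 41.334 = 0.891

FS = 0.89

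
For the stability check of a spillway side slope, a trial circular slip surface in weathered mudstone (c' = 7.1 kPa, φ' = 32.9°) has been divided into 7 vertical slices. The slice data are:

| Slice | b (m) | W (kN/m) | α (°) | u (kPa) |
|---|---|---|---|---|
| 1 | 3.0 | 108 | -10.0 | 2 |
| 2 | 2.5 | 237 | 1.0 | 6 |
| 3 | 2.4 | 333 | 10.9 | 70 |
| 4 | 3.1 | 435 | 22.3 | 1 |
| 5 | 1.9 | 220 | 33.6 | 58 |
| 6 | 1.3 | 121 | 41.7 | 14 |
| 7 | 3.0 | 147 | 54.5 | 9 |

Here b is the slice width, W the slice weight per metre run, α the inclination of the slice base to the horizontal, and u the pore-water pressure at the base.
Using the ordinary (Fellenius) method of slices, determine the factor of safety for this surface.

Ordinary method of slices: FS = Σ[c'·Δl_i + (W_i cosα_i − u_i·Δl_i)·tanφ'] / Σ W_i sinα_i, with Δl_i = b_i / cosα_i.
Slice 1: Δl = 3.0/cos(-10.0°) = 3.046 m; N'_1 = 108·cos(-10.0°) − 2·3.046 = 100.3; c'Δl = 21.63; W sinα = -18.8
Slice 2: Δl = 2.5/cos1.0° = 2.500 m; N'_2 = 237·cos1.0° − 6·2.500 = 222.0; c'Δl = 17.75; W sinα = 4.1
Slice 3: Δl = 2.4/cos10.9° = 2.444 m; N'_3 = 333·cos10.9° − 70·2.444 = 155.9; c'Δl = 17.35; W sinα = 63.0
Slice 4: Δl = 3.1/cos22.3° = 3.351 m; N'_4 = 435·cos22.3° − 1·3.351 = 399.1; c'Δl = 23.79; W sinα = 165.1
Slice 5: Δl = 1.9/cos33.6° = 2.281 m; N'_5 = 220·cos33.6° − 58·2.281 = 50.9; c'Δl = 16.20; W sinα = 121.7
Slice 6: Δl = 1.3/cos41.7° = 1.741 m; N'_6 = 121·cos41.7° − 14·1.741 = 66.0; c'Δl = 12.36; W sinα = 80.5
Slice 7: Δl = 3.0/cos54.5° = 5.166 m; N'_7 = 147·cos54.5° − 9·5.166 = 38.9; c'Δl = 36.68; W sinα = 119.7
Σc'Δl = 145.8 kN/m; ΣN' = 1033.0 kN/m; ΣW sinα = 535.3 kN/m
Resisting = 145.8 + 1033.0·tan32.9° = 145.8 + 668.3 = 814.1 kN/m
FS = 814.1 / 535.3 = 1.521

FS = 1.52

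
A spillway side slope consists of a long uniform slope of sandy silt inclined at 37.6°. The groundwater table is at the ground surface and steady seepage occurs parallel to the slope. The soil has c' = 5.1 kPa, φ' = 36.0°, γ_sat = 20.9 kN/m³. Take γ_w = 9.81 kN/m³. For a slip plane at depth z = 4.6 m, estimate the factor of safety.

With seepage parallel to the slope and the water table at the surface, the effective normal stress on the slip plane uses the buoyant unit weight γ' = γ_sat − γ_w while the driving shear stress uses γ_sat:
FS = [c' + γ' z cos²β tanφ'] / [γ_sat z sinβ cosβ]
γ' = 20.9 − 9.81 = 11.09 kN/m³
Numerator = 5.1 + 11.09·4.6·cos²37.6°·tan36.0° = 5.1 + 11.09·4.6·0.6277·0.7265 = 28.366 kPa
Denominator = 20.9·4.6·sin37.6°·cos37.6° = 20.9·4.6·0.6101·0.7923 = 46.475 kPa
FS = 28.366 / 46.475 = 0.610

FS = 0.61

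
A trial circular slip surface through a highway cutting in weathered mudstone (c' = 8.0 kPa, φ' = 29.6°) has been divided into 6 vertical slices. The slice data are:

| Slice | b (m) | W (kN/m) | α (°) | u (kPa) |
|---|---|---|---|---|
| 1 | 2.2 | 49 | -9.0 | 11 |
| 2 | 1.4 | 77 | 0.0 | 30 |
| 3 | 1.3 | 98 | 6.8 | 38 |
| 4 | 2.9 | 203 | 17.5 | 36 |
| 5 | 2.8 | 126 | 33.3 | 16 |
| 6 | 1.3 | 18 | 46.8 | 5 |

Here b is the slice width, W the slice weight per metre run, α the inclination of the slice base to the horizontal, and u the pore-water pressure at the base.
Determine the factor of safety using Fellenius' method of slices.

FS = 1.66

Ordinary method of slices: FS = Σ[c'·Δl_i + (W_i cosα_i − u_i·Δl_i)·tanφ'] / Σ W_i sinα_i, with Δl_i = b_i / cosα_i.
Slice 1: Δl = 2.2/cos(-9.0°) = 2.227 m; N'_1 = 49·cos(-9.0°) − 11·2.227 = 23.9; c'Δl = 17.82; W sinα = -7.7
Slice 2: Δl = 1.4/cos0.0° = 1.400 m; N'_2 = 77·cos0.0° − 30·1.400 = 35.0; c'Δl = 11.20; W sinα = 0.0
Slice 3: Δl = 1.3/cos6.8° = 1.309 m; N'_3 = 98·cos6.8° − 38·1.309 = 47.6; c'Δl = 10.47; W sinα = 11.6
Slice 4: Δl = 2.9/cos17.5° = 3.041 m; N'_4 = 203·cos17.5° − 36·3.041 = 84.1; c'Δl = 24.33; W sinα = 61.0
Slice 5: Δl = 2.8/cos33.3° = 3.350 m; N'_5 = 126·cos33.3° − 16·3.350 = 51.7; c'Δl = 26.80; W sinα = 69.2
Slice 6: Δl = 1.3/cos46.8° = 1.899 m; N'_6 = 18·cos46.8° − 5·1.899 = 2.8; c'Δl = 15.19; W sinα = 13.1
Σc'Δl = 105.8 kN/m; ΣN' = 245.1 kN/m; ΣW sinα = 147.3 kN/m
Resisting = 105.8 + 245.1·tan29.6° = 105.8 + 139.3 = 245.1 kN/m
FS = 245.1 / 147.3 = 1.664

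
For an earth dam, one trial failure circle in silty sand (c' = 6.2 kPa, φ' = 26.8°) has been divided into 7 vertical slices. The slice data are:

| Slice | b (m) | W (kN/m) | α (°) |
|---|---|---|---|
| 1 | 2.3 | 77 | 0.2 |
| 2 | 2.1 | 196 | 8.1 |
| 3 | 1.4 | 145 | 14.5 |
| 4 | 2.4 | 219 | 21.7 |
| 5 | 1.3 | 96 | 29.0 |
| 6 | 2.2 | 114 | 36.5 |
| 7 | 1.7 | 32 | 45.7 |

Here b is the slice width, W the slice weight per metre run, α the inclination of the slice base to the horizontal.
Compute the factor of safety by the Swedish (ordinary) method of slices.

Ordinary method of slices: FS = Σ[c'·Δl_i + (W_i cosα_i)·tanφ'] / Σ W_i sinα_i, with Δl_i = b_i / cosα_i.
Slice 1: Δl = 2.3/cos0.2° = 2.300 m; N'_1 = 77·cos0.2° = 77.0; c'Δl = 14.26; W sinα = 0.3
Slice 2: Δl = 2.1/cos8.1° = 2.121 m; N'_2 = 196·cos8.1° = 194.0; c'Δl = 13.15; W sinα = 27.6
Slice 3: Δl = 1.4/cos14.5° = 1.446 m; N'_3 = 145·cos14.5° = 140.4; c'Δl = 8.97; W sinα = 36.3
Slice 4: Δl = 2.4/cos21.7° = 2.583 m; N'_4 = 219·cos21.7° = 203.5; c'Δl = 16.01; W sinα = 81.0
Slice 5: Δl = 1.3/cos29.0° = 1.486 m; N'_5 = 96·cos29.0° = 84.0; c'Δl = 9.22; W sinα = 46.5
Slice 6: Δl = 2.2/cos36.5° = 2.737 m; N'_6 = 114·cos36.5° = 91.6; c'Δl = 16.97; W sinα = 67.8
Slice 7: Δl = 1.7/cos45.7° = 2.434 m; N'_7 = 32·cos45.7° = 22.3; c'Δl = 15.09; W sinα = 22.9
Σc'Δl = 93.7 kN/m; ΣN' = 812.9 kN/m; ΣW sinα = 282.4 kN/m
Resisting = 93.7 + 812.9·tan26.8° = 93.7 + 410.6 = 504.3 kN/m
FS = 504.3 / 282.4 = 1.786

FS = 1.79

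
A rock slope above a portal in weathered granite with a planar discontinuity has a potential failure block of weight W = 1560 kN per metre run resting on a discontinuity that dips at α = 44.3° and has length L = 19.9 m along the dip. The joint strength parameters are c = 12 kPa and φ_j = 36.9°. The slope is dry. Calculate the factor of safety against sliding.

Resolving the block weight along and normal to the plane and applying the Mohr–Coulomb strength on the joint:
N' = W cosα = 1560·cos44.3° = 1116.5 kN/m
Driving force T = W sinα = 1560·sin44.3° = 1089.5 kN/m
Resisting force R = c·L + N'·tanφ_j = 12·19.9 + 1116.5·tan36.9° = 238.8 + 838.3 = 1077.1 kN/m
FS = R / T = 1077.1 / 1089.5 = 0.989

FS = 0.99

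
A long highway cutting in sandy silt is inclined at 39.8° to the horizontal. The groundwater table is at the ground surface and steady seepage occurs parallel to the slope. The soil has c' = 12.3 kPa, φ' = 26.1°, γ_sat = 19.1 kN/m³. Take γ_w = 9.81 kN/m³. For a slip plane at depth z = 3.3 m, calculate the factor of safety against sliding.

FS = 0.68

With seepage parallel to the slope and the water table at the surface, the effective normal stress on the slip plane uses the buoyant unit weight γ' = γ_sat − γ_w while the driving shear stress uses γ_sat:
FS = [c' + γ' z cos²β tanφ'] / [γ_sat z sinβ cosβ]
γ' = 19.1 − 9.81 = 9.29 kN/m³
Numerator = 12.3 + 9.29·3.3·cos²39.8°·tan26.1° = 12.3 + 9.29·3.3·0.5903·0.4899 = 21.165 kPa
Denominator = 19.1·3.3·sin39.8°·cos39.8° = 19.1·3.3·0.6401·0.7683 = 30.997 kPa
FS = 21.165 / 30.997 = 0.683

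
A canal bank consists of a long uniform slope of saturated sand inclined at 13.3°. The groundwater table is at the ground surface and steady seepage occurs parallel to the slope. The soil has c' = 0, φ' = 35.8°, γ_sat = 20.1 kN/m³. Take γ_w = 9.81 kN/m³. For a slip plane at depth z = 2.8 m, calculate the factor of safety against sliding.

With seepage parallel to the slope and the water table at the surface, the effective normal stress on the slip plane uses the buoyant unit weight γ' = γ_sat − γ_w while the driving shear stress uses γ_sat:
FS = [c' + γ' z cos²β tanφ'] / [γ_sat z sinβ cosβ]
(For c' = 0 this reduces to FS = (γ'/γ_sat)·tanφ'/tanβ.)
γ' = 20.1 − 9.81 = 10.29 kN/m³
Numerator = 0.0 + 10.29·2.8·cos²13.3°·tan35.8° = 0.0 + 10.29·2.8·0.9471·0.7212 = 19.680 kPa
Denominator = 20.1·2.8·sin13.3°·cos13.3° = 20.1·2.8·0.2300·0.9732 = 12.600 kPa
FS = 19.680 / 12.600 = 1.562

FS = 1.56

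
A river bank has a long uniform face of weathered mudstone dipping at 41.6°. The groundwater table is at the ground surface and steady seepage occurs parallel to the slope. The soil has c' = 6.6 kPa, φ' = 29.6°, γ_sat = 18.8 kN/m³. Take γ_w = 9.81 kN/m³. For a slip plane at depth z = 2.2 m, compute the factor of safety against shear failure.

FS = 0.63

With seepage parallel to the slope and the water table at the surface, the effective normal stress on the slip plane uses the buoyant unit weight γ' = γ_sat − γ_w while the driving shear stress uses γ_sat:
FS = [c' + γ' z cos²β tanφ'] / [γ_sat z sinβ cosβ]
γ' = 18.8 − 9.81 = 8.99 kN/m³
Numerator = 6.6 + 8.99·2.2·cos²41.6°·tan29.6° = 6.6 + 8.99·2.2·0.5592·0.5681 = 12.883 kPa
Denominator = 18.8·2.2·sin41.6°·cos41.6° = 18.8·2.2·0.6639·0.7478 = 20.535 kPa
FS = 12.883 / 20.535 = 0.627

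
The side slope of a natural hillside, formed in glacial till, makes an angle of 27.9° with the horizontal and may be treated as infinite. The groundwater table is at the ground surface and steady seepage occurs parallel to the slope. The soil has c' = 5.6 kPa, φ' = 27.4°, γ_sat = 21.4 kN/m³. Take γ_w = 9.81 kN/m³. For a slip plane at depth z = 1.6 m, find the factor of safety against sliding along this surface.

With seepage parallel to the slope and the water table at the surface, the effective normal stress on the slip plane uses the buoyant unit weight γ' = γ_sat − γ_w while the driving shear stress uses γ_sat:
FS = [c' + γ' z cos²β tanφ'] / [γ_sat z sinβ cosβ]
γ' = 21.4 − 9.81 = 11.59 kN/m³
Numerator = 5.6 + 11.59·1.6·cos²27.9°·tan27.4° = 5.6 + 11.59·1.6·0.7810·0.5184 = 13.108 kPa
Denominator = 21.4·1.6·sin27.9°·cos27.9° = 21.4·1.6·0.4679·0.8838 = 14.160 kPa
FS = 13.108 / 14.160 = 0.926

FS = 0.93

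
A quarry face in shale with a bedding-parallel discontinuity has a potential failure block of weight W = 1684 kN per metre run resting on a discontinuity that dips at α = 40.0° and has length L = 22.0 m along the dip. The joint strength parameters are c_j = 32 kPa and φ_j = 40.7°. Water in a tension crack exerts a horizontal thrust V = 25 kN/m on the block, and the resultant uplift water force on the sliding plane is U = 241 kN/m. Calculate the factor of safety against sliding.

Resolving the block weight along and normal to the plane and applying the Mohr–Coulomb strength on the joint:
N' = W cosα − U − V sinα = 1684·cos40.0° − 241 − 25·sin40.0° = 1032.9 kN/m
Driving force T = W sinα + V cosα = 1684·sin40.0° + 25·cos40.0° = 1101.6 kN/m
Resisting force R = c_j·L + N'·tanφ_j = 32·22.0 + 1032.9·tan40.7° = 704.0 + 888.5 = 1592.5 kN/m
FS = R / T = 1592.5 / 1101.6 = 1.446

FS = 1.45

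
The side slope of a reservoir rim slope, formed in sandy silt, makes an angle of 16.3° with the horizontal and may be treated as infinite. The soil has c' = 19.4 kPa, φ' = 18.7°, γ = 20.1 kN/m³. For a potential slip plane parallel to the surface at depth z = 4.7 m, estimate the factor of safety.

For an infinite slope with a slip plane parallel to the surface (no pore pressure): FS = [c' + γz cos²β tanφ'] / [γz sinβ cosβ].
γz = 20.1·4.7 = 94.47 kN/m²
Numerator = 19.4 + 94.47·cos²16.3°·tan18.7° = 19.4 + 94.47·0.9212·0.3385 = 48.857 kPa
Denominator = 94.47·sin16.3°·cos16.3° = 94.47·0.2807·0.9598 = 25.449 kPa
FS = 48.857 / 25.449 = 1.920

FS = 1.92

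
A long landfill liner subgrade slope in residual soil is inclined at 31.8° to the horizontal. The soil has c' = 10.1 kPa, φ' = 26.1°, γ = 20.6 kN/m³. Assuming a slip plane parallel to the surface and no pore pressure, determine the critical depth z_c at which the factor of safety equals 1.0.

z_c = 5.22 m

Setting FS = 1.00 in FS = [c' + γz cos²β tanφ'] / [γz sinβ cosβ] and solving for z:
z = c' / [γ cosβ (FS·sinβ − cosβ·tanφ')]
  = 10.1 / [20.6·cos31.8°·(1.00·sin31.8° − cos31.8°·tan26.1°)]
  = 10.1 / [20.6·0.8499·(1.00·0.5270 − 0.8499·0.4899)]
  = 10.1 / 1.9363 = 5.216 m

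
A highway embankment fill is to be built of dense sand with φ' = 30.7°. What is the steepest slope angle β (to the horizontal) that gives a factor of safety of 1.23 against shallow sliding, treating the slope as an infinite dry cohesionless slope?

β = 25.8°

For an infinite dry cohesionless slope FS = tanφ'/tanβ, so tanβ = tanφ' / FS.
tanβ = tan30.7° / 1.23 = 0.5938 / 1.23 = 0.4827
β = arctan(0.4827) = 25.77°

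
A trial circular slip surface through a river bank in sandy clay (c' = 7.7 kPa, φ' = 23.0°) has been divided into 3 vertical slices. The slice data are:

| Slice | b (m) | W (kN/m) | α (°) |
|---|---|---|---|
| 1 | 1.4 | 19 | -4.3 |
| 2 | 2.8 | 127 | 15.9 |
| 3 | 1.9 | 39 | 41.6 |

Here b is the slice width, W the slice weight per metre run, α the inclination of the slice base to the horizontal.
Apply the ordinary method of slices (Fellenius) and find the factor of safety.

FS = 2.11

Ordinary method of slices: FS = Σ[c'·Δl_i + (W_i cosα_i)·tanφ'] / Σ W_i sinα_i, with Δl_i = b_i / cosα_i.
Slice 1: Δl = 1.4/cos(-4.3°) = 1.404 m; N'_1 = 19·cos(-4.3°) = 18.9; c'Δl = 10.81; W sinα = -1.4
Slice 2: Δl = 2.8/cos15.9° = 2.911 m; N'_2 = 127·cos15.9° = 122.1; c'Δl = 22.42; W sinα = 34.8
Slice 3: Δl = 1.9/cos41.6° = 2.541 m; N'_3 = 39·cos41.6° = 29.2; c'Δl = 19.56; W sinα = 25.9
Σc'Δl = 52.8 kN/m; ΣN' = 170.3 kN/m; ΣW sinα = 59.3 kN/m
Resisting = 52.8 + 170.3·tan23.0° = 52.8 + 72.3 = 125.1 kN/m
FS = 125.1 / 59.3 = 2.110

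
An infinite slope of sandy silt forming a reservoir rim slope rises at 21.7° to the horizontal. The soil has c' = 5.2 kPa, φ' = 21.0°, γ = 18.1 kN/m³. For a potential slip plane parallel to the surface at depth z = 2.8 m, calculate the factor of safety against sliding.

For an infinite slope with a slip plane parallel to the surface (no pore pressure): FS = [c' + γz cos²β tanφ'] / [γz sinβ cosβ].
γz = 18.1·2.8 = 50.68 kN/m²
Numerator = 5.2 + 50.68·cos²21.7°·tan21.0° = 5.2 + 50.68·0.8633·0.3839 = 21.995 kPa
Denominator = 50.68·sin21.7°·cos21.7° = 50.68·0.3697·0.9291 = 17.411 kPa
FS = 21.995 / 17.411 = 1.263

FS = 1.26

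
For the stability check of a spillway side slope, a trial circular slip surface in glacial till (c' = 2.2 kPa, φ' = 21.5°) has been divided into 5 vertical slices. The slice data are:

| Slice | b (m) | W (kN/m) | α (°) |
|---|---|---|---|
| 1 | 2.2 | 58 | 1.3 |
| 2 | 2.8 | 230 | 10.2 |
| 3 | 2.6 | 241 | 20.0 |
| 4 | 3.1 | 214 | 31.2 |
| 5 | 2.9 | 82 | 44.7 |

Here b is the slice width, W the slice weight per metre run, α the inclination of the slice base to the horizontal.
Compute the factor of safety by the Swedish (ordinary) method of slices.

FS = 1.13

Ordinary method of slices: FS = Σ[c'·Δl_i + (W_i cosα_i)·tanφ'] / Σ W_i sinα_i, with Δl_i = b_i / cosα_i.
Slice 1: Δl = 2.2/cos1.3° = 2.201 m; N'_1 = 58·cos1.3° = 58.0; c'Δl = 4.84; W sinα = 1.3
Slice 2: Δl = 2.8/cos10.2° = 2.845 m; N'_2 = 230·cos10.2° = 226.4; c'Δl = 6.26; W sinα = 40.7
Slice 3: Δl = 2.6/cos20.0° = 2.767 m; N'_3 = 241·cos20.0° = 226.5; c'Δl = 6.09; W sinα = 82.4
Slice 4: Δl = 3.1/cos31.2° = 3.624 m; N'_4 = 214·cos31.2° = 183.0; c'Δl = 7.97; W sinα = 110.9
Slice 5: Δl = 2.9/cos44.7° = 4.080 m; N'_5 = 82·cos44.7° = 58.3; c'Δl = 8.98; W sinα = 57.7
Σc'Δl = 34.1 kN/m; ΣN' = 752.1 kN/m; ΣW sinα = 293.0 kN/m
Resisting = 34.1 + 752.1·tan21.5° = 34.1 + 296.3 = 330.4 kN/m
FS = 330.4 / 293.0 = 1.128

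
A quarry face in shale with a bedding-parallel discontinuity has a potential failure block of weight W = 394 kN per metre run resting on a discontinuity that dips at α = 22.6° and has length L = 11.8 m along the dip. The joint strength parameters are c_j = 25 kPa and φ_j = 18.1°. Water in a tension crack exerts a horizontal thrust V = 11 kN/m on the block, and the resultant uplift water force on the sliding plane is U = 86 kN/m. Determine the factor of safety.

FS = 2.38

Resolving the block weight along and normal to the plane and applying the Mohr–Coulomb strength on the joint:
N' = W cosα − U − V sinα = 394·cos22.6° − 86 − 11·sin22.6° = 273.5 kN/m
Driving force T = W sinα + V cosα = 394·sin22.6° + 11·cos22.6° = 161.6 kN/m
Resisting force R = c_j·L + N'·tanφ_j = 25·11.8 + 273.5·tan18.1° = 295.0 + 89.4 = 384.4 kN/m
FS = R / T = 384.4 / 161.6 = 2.379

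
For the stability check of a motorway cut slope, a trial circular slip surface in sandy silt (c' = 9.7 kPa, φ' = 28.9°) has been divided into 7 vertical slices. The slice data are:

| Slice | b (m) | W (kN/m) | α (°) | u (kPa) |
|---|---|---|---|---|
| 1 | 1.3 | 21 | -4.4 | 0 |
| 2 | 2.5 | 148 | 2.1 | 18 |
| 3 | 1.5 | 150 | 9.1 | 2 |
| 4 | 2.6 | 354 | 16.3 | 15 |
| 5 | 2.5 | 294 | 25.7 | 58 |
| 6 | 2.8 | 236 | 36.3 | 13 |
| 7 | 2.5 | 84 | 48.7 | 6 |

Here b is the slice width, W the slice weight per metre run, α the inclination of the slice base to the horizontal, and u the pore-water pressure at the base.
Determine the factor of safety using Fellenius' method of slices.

Ordinary method of slices: FS = Σ[c'·Δl_i + (W_i cosα_i − u_i·Δl_i)·tanφ'] / Σ W_i sinα_i, with Δl_i = b_i / cosα_i.
Slice 1: Δl = 1.3/cos(-4.4°) = 1.304 m; N'_1 = 21·cos(-4.4°) − 0·1.304 = 20.9; c'Δl = 12.65; W sinα = -1.6
Slice 2: Δl = 2.5/cos2.1° = 2.502 m; N'_2 = 148·cos2.1° − 18·2.502 = 102.9; c'Δl = 24.27; W sinα = 5.4
Slice 3: Δl = 1.5/cos9.1° = 1.519 m; N'_3 = 150·cos9.1° − 2·1.519 = 145.1; c'Δl = 14.74; W sinα = 23.7
Slice 4: Δl = 2.6/cos16.3° = 2.709 m; N'_4 = 354·cos16.3° − 15·2.709 = 299.1; c'Δl = 26.28; W sinα = 99.4
Slice 5: Δl = 2.5/cos25.7° = 2.774 m; N'_5 = 294·cos25.7° − 58·2.774 = 104.0; c'Δl = 26.91; W sinα = 127.5
Slice 6: Δl = 2.8/cos36.3° = 3.474 m; N'_6 = 236·cos36.3° − 13·3.474 = 145.0; c'Δl = 33.70; W sinα = 139.7
Slice 7: Δl = 2.5/cos48.7° = 3.788 m; N'_7 = 84·cos48.7° − 6·3.788 = 32.7; c'Δl = 36.74; W sinα = 63.1
Σc'Δl = 175.3 kN/m; ΣN' = 849.8 kN/m; ΣW sinα = 457.2 kN/m
Resisting = 175.3 + 849.8·tan28.9° = 175.3 + 469.1 = 644.4 kN/m
FS = 644.4 / 457.2 = 1.409

FS = 1.41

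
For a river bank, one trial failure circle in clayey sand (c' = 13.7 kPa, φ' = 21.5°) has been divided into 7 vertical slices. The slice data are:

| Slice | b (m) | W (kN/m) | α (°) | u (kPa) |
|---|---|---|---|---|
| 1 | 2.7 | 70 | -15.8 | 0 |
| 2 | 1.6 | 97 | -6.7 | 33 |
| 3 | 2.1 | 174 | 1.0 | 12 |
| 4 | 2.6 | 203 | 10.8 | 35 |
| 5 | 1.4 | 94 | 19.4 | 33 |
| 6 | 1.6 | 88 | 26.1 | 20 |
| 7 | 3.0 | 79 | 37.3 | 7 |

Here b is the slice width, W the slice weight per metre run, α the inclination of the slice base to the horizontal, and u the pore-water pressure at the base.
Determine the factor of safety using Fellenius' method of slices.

FS = 3.22

Ordinary method of slices: FS = Σ[c'·Δl_i + (W_i cosα_i − u_i·Δl_i)·tanφ'] / Σ W_i sinα_i, with Δl_i = b_i / cosα_i.
Slice 1: Δl = 2.7/cos(-15.8°) = 2.806 m; N'_1 = 70·cos(-15.8°) − 0·2.806 = 67.4; c'Δl = 38.44; W sinα = -19.1
Slice 2: Δl = 1.6/cos(-6.7°) = 1.611 m; N'_2 = 97·cos(-6.7°) − 33·1.611 = 43.2; c'Δl = 22.07; W sinα = -11.3
Slice 3: Δl = 2.1/cos1.0° = 2.100 m; N'_3 = 174·cos1.0° − 12·2.100 = 148.8; c'Δl = 28.77; W sinα = 3.0
Slice 4: Δl = 2.6/cos10.8° = 2.647 m; N'_4 = 203·cos10.8° − 35·2.647 = 106.8; c'Δl = 36.26; W sinα = 38.0
Slice 5: Δl = 1.4/cos19.4° = 1.484 m; N'_5 = 94·cos19.4° − 33·1.484 = 39.7; c'Δl = 20.33; W sinα = 31.2
Slice 6: Δl = 1.6/cos26.1° = 1.782 m; N'_6 = 88·cos26.1° − 20·1.782 = 43.4; c'Δl = 24.41; W sinα = 38.7
Slice 7: Δl = 3.0/cos37.3° = 3.771 m; N'_7 = 79·cos37.3° − 7·3.771 = 36.4; c'Δl = 51.67; W sinα = 47.9
Σc'Δl = 222.0 kN/m; ΣN' = 485.6 kN/m; ΣW sinα = 128.5 kN/m
Resisting = 222.0 + 485.6·tan21.5° = 222.0 + 191.3 = 413.2 kN/m
FS = 413.2 / 128.5 = 3.216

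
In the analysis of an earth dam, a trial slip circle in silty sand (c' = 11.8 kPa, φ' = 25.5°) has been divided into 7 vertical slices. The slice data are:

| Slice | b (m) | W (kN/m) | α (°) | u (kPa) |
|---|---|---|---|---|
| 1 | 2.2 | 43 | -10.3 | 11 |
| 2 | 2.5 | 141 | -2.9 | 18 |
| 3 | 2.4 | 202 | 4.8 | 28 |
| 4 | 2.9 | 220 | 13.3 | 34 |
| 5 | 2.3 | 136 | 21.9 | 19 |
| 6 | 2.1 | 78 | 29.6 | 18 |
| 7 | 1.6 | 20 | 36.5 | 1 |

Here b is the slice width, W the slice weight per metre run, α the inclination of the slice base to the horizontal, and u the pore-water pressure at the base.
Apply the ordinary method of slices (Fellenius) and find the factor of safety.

Ordinary method of slices: FS = Σ[c'·Δl_i + (W_i cosα_i − u_i·Δl_i)·tanφ'] / Σ W_i sinα_i, with Δl_i = b_i / cosα_i.
Slice 1: Δl = 2.2/cos(-10.3°) = 2.236 m; N'_1 = 43·cos(-10.3°) − 11·2.236 = 17.7; c'Δl = 26.39; W sinα = -7.7
Slice 2: Δl = 2.5/cos(-2.9°) = 2.503 m; N'_2 = 141·cos(-2.9°) − 18·2.503 = 95.8; c'Δl = 29.54; W sinα = -7.1
Slice 3: Δl = 2.4/cos4.8° = 2.408 m; N'_3 = 202·cos4.8° − 28·2.408 = 133.9; c'Δl = 28.42; W sinα = 16.9
Slice 4: Δl = 2.9/cos13.3° = 2.980 m; N'_4 = 220·cos13.3° − 34·2.980 = 112.8; c'Δl = 35.16; W sinα = 50.6
Slice 5: Δl = 2.3/cos21.9° = 2.479 m; N'_5 = 136·cos21.9° − 19·2.479 = 79.1; c'Δl = 29.25; W sinα = 50.7
Slice 6: Δl = 2.1/cos29.6° = 2.415 m; N'_6 = 78·cos29.6° − 18·2.415 = 24.3; c'Δl = 28.50; W sinα = 38.5
Slice 7: Δl = 1.6/cos36.5° = 1.990 m; N'_7 = 20·cos36.5° − 1·1.990 = 14.1; c'Δl = 23.49; W sinα = 11.9
Σc'Δl = 200.7 kN/m; ΣN' = 477.6 kN/m; ΣW sinα = 153.8 kN/m
Resisting = 200.7 + 477.6·tan25.5° = 200.7 + 227.8 = 428.6 kN/m
FS = 428.6 / 153.8 = 2.786

FS = 2.79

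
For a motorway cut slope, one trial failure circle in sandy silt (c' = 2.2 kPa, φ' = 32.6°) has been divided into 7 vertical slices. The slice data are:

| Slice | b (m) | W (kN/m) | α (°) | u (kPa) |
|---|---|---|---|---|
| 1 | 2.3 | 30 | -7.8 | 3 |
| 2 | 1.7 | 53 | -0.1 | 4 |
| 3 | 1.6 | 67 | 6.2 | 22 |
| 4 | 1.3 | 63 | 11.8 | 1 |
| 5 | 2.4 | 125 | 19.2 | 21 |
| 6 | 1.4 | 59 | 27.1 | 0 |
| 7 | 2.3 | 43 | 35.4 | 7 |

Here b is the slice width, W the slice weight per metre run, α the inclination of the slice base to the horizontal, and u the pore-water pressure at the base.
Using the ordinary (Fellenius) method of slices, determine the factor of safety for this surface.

FS = 2.00

Ordinary method of slices: FS = Σ[c'·Δl_i + (W_i cosα_i − u_i·Δl_i)·tanφ'] / Σ W_i sinα_i, with Δl_i = b_i / cosα_i.
Slice 1: Δl = 2.3/cos(-7.8°) = 2.321 m; N'_1 = 30·cos(-7.8°) − 3·2.321 = 22.8; c'Δl = 5.11; W sinα = -4.1
Slice 2: Δl = 1.7/cos(-0.1°) = 1.700 m; N'_2 = 53·cos(-0.1°) − 4·1.700 = 46.2; c'Δl = 3.74; W sinα = -0.1
Slice 3: Δl = 1.6/cos6.2° = 1.609 m; N'_3 = 67·cos6.2° − 22·1.609 = 31.2; c'Δl = 3.54; W sinα = 7.2
Slice 4: Δl = 1.3/cos11.8° = 1.328 m; N'_4 = 63·cos11.8° − 1·1.328 = 60.3; c'Δl = 2.92; W sinα = 12.9
Slice 5: Δl = 2.4/cos19.2° = 2.541 m; N'_5 = 125·cos19.2° − 21·2.541 = 64.7; c'Δl = 5.59; W sinα = 41.1
Slice 6: Δl = 1.4/cos27.1° = 1.573 m; N'_6 = 59·cos27.1° − 0·1.573 = 52.5; c'Δl = 3.46; W sinα = 26.9
Slice 7: Δl = 2.3/cos35.4° = 2.822 m; N'_7 = 43·cos35.4° − 7·2.822 = 15.3; c'Δl = 6.21; W sinα = 24.9
Σc'Δl = 30.6 kN/m; ΣN' = 293.0 kN/m; ΣW sinα = 108.8 kN/m
Resisting = 30.6 + 293.0·tan32.6° = 30.6 + 187.4 = 217.9 kN/m
FS = 217.9 / 108.8 = 2.002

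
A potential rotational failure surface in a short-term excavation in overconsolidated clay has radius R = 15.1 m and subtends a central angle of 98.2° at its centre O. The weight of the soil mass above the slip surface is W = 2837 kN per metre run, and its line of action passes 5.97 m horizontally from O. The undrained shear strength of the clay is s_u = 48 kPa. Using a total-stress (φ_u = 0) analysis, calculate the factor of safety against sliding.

FS = 1.11

Taking moments about the centre O, the resisting moment is provided by the undrained shear strength acting along the arc:
Arc length L_a = R·θ = 15.1·(98.2°·π/180) = 15.1·1.7139 = 25.88 m
M_R = s_u·L_a·R = 48·25.88·15.1 = 18757.9 kN·m/m
M_D = W·d = 2837·5.97 = 16936.9 kN·m/m
FS = M_R / M_D = 18757.9 / 16936.9 = 1.108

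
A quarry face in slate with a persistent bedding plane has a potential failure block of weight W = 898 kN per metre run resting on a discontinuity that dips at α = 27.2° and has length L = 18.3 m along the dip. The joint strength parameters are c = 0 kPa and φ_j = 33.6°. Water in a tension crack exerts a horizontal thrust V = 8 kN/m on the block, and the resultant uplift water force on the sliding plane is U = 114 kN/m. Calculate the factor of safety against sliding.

FS = 1.08

Resolving the block weight along and normal to the plane and applying the Mohr–Coulomb strength on the joint:
N' = W cosα − U − V sinα = 898·cos27.2° − 114 − 8·sin27.2° = 681.0 kN/m
Driving force T = W sinα + V cosα = 898·sin27.2° + 8·cos27.2° = 417.6 kN/m
Resisting force R = c·L + N'·tanφ_j = 0·18.3 + 681.0·tan33.6° = 0.0 + 452.5 = 452.5 kN/m
FS = R / T = 452.5 / 417.6 = 1.084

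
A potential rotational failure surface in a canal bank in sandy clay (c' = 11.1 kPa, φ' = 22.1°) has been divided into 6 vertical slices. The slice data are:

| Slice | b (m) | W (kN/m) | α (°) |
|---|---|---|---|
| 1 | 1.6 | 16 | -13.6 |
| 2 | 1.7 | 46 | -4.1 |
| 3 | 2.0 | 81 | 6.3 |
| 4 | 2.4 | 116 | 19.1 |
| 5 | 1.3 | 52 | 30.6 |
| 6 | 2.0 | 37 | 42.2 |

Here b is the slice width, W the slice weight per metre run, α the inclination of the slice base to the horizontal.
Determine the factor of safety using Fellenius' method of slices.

FS = 2.92

Ordinary method of slices: FS = Σ[c'·Δl_i + (W_i cosα_i)·tanφ'] / Σ W_i sinα_i, with Δl_i = b_i / cosα_i.
Slice 1: Δl = 1.6/cos(-13.6°) = 1.646 m; N'_1 = 16·cos(-13.6°) = 15.6; c'Δl = 18.27; W sinα = -3.8
Slice 2: Δl = 1.7/cos(-4.1°) = 1.704 m; N'_2 = 46·cos(-4.1°) = 45.9; c'Δl = 18.92; W sinα = -3.3
Slice 3: Δl = 2.0/cos6.3° = 2.012 m; N'_3 = 81·cos6.3° = 80.5; c'Δl = 22.33; W sinα = 8.9
Slice 4: Δl = 2.4/cos19.1° = 2.540 m; N'_4 = 116·cos19.1° = 109.6; c'Δl = 28.19; W sinα = 38.0
Slice 5: Δl = 1.3/cos30.6° = 1.510 m; N'_5 = 52·cos30.6° = 44.8; c'Δl = 16.76; W sinα = 26.5
Slice 6: Δl = 2.0/cos42.2° = 2.700 m; N'_6 = 37·cos42.2° = 27.4; c'Δl = 29.97; W sinα = 24.9
Σc'Δl = 134.4 kN/m; ΣN' = 323.7 kN/m; ΣW sinα = 91.1 kN/m
Resisting = 134.4 + 323.7·tan22.1° = 134.4 + 131.5 = 265.9 kN/m
FS = 265.9 / 91.1 = 2.918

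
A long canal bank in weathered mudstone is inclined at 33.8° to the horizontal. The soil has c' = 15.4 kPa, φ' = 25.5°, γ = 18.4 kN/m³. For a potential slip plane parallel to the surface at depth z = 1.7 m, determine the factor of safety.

FS = 1.78

For an infinite slope with a slip plane parallel to the surface (no pore pressure): FS = [c' + γz cos²β tanφ'] / [γz sinβ cosβ].
γz = 18.4·1.7 = 31.28 kN/m²
Numerator = 15.4 + 31.28·cos²33.8°·tan25.5° = 15.4 + 31.28·0.6905·0.4770 = 25.703 kPa
Denominator = 31.28·sin33.8°·cos33.8° = 31.28·0.5563·0.8310 = 14.460 kPa
FS = 25.703 / 14.460 = 1.778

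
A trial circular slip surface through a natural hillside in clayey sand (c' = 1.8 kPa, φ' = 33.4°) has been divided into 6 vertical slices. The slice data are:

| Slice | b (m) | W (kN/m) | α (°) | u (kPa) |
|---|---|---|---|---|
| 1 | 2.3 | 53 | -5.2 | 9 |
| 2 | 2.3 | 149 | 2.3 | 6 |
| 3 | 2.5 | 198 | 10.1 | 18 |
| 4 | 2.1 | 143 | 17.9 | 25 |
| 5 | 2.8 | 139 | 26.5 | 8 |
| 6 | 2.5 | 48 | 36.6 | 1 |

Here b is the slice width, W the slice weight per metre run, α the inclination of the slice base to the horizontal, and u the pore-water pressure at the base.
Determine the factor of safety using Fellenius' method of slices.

Ordinary method of slices: FS = Σ[c'·Δl_i + (W_i cosα_i − u_i·Δl_i)·tanφ'] / Σ W_i sinα_i, with Δl_i = b_i / cosα_i.
Slice 1: Δl = 2.3/cos(-5.2°) = 2.310 m; N'_1 = 53·cos(-5.2°) − 9·2.310 = 32.0; c'Δl = 4.16; W sinα = -4.8
Slice 2: Δl = 2.3/cos2.3° = 2.302 m; N'_2 = 149·cos2.3° − 6·2.302 = 135.1; c'Δl = 4.14; W sinα = 6.0
Slice 3: Δl = 2.5/cos10.1° = 2.539 m; N'_3 = 198·cos10.1° − 18·2.539 = 149.2; c'Δl = 4.57; W sinα = 34.7
Slice 4: Δl = 2.1/cos17.9° = 2.207 m; N'_4 = 143·cos17.9° − 25·2.207 = 80.9; c'Δl = 3.97; W sinα = 44.0
Slice 5: Δl = 2.8/cos26.5° = 3.129 m; N'_5 = 139·cos26.5° − 8·3.129 = 99.4; c'Δl = 5.63; W sinα = 62.0
Slice 6: Δl = 2.5/cos36.6° = 3.114 m; N'_6 = 48·cos36.6° − 1·3.114 = 35.4; c'Δl = 5.61; W sinα = 28.6
Σc'Δl = 28.1 kN/m; ΣN' = 532.0 kN/m; ΣW sinα = 170.5 kN/m
Resisting = 28.1 + 532.0·tan33.4° = 28.1 + 350.8 = 378.9 kN/m
FS = 378.9 / 170.5 = 2.222

FS = 2.22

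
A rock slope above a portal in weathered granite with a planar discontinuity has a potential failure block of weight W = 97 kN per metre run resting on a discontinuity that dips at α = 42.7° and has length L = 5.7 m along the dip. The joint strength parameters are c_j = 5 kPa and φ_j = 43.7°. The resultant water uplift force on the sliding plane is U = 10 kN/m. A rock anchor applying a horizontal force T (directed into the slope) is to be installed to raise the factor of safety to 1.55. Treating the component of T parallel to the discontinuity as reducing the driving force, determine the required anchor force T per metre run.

T = 8 kN/m

Resolving forces along and normal to the sliding plane, with the horizontal anchor force T adding T·sinα to the effective normal force and T·cosα acting up the plane against the driving force:
FS = [c_jL + (W cosα − U + T sinα) tanφ_j] / [W sinα − T cosα]
Without the anchor: N' = 61.3 kN/m, driving T_d = 65.8 kN/m, resisting R = 5·5.7 + 61.3·tan43.7° = 87.1 kN/m, FS = 1.32.
Setting FS = 1.55 and solving for T:
1.55·(65.8 − T cos42.7°) = 87.1 + T sin42.7°·tan43.7°
T·(sin42.7°·tan43.7° + 1.55·cos42.7°) = 1.55·65.8 − 87.1
T·(0.6782·0.9556 + 1.55·0.7349) = 102.0 − 87.1 = 14.9
T·1.7872 = 14.9
T = 8.3 kN/m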